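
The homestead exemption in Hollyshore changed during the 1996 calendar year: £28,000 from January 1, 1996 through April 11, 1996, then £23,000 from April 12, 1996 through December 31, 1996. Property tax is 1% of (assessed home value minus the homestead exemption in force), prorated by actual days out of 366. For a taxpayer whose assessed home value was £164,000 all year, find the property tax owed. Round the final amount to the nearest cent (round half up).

January 1 – April 11, 1996: 102 days, exemption £28,000 → (£164,000 − £28,000) × 1% × 102/366 = £379.0164
April 12 – December 31, 1996: 264 days, exemption £23,000 → (£164,000 − £23,000) × 1% × 264/366 = £1,017.0492
Total = £1,396.0656

£1,396.07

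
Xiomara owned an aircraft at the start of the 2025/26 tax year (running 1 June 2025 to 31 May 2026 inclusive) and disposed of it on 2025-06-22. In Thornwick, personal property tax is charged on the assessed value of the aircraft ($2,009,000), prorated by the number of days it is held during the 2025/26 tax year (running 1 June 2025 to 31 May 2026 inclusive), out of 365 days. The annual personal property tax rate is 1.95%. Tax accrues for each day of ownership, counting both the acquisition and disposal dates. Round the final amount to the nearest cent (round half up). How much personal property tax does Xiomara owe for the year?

$2,361.26

Days held (2025-06-01 to 2025-06-22): 22 out of 365
Tax = $2,009,000 × 1.95% × 22/365 = $2,361.2630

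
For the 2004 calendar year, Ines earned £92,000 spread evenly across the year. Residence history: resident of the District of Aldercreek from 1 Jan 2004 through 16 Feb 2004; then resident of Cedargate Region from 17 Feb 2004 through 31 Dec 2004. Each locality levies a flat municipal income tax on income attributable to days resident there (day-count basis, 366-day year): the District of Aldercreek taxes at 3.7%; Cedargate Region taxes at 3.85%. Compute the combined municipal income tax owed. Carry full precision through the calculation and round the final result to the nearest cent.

The District of Aldercreek, 1 Jan – 16 Feb 2004: 47 days → £92,000 × 3.7% × 47/366 = £437.1257
Cedargate Region, 17 Feb – 31 Dec 2004: 319 days → £92,000 × 3.85% × 319/366 = £3,087.1530
Total = £3,524.2787

£3,524.28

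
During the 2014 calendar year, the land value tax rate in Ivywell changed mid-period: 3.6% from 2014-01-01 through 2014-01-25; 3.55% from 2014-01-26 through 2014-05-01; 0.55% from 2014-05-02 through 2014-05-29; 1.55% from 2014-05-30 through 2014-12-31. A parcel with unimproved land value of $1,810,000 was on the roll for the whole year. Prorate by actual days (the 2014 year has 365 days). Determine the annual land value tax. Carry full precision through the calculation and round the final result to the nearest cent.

2014-01-01 to 2014-01-25: 25 days at 3.6% → $1,810,000 × 3.6% × 25/365 = $4,463.0137
2014-01-26 to 2014-05-01: 96 days at 3.55% → $1,810,000 × 3.55% × 96/365 = $16,899.9452
2014-05-02 to 2014-05-29: 28 days at 0.55% → $1,810,000 × 0.55% × 28/365 = $763.6712
2014-05-30 to 2014-12-31: 216 days at 1.55% → $1,810,000 × 1.55% × 216/365 = $16,602.4110
Total = $38,729.0411

$38,729.04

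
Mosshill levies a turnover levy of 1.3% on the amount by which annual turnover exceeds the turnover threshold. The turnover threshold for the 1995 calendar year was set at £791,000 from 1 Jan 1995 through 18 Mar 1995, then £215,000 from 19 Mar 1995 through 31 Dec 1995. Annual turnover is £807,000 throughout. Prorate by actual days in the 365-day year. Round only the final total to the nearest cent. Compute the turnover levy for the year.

1 Jan – 18 Mar 1995: 77 days, exemption £791,000 → (£807,000 − £791,000) × 1.3% × 77/365 = £43.8795
19 Mar – 31 Dec 1995: 288 days, exemption £215,000 → (£807,000 − £215,000) × 1.3% × 288/365 = £6,072.4603
Total = £6,116.3397

£6,116.34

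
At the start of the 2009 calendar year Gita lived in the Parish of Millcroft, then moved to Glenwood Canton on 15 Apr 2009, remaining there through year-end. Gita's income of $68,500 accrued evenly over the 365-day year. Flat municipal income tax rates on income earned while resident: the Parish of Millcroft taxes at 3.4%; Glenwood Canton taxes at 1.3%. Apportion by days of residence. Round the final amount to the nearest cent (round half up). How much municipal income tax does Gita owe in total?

$1,300.37

The Parish of Millcroft, 1 Jan – 14 Apr 2009: 104 days → $68,500 × 3.4% × 104/365 = $663.6055
Glenwood Canton, 15 Apr – 31 Dec 2009: 261 days → $68,500 × 1.3% × 261/365 = $636.7685
Total = $1,300.3740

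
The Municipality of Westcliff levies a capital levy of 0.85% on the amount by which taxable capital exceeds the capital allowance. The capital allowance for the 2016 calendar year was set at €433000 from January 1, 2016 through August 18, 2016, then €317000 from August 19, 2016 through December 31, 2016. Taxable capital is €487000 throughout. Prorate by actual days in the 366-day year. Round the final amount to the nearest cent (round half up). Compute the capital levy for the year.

January 1 – August 18, 2016: 231 days, exemption €433000 → (€487000 − €433000) × 0.85% × 231/366 = €289.6967
August 19 – December 31, 2016: 135 days, exemption €317000 → (€487000 − €317000) × 0.85% × 135/366 = €532.9918
Total = €822.6885

€822.69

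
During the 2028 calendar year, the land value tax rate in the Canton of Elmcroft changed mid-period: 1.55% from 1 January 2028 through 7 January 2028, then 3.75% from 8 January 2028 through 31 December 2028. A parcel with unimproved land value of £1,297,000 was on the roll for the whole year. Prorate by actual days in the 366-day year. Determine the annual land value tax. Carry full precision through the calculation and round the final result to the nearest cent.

1 January – 7 January 2028: 7 days at 1.55% → £1,297,000 × 1.55% × 7/366 = £384.4932
8 January – 31 December 2028: 359 days at 3.75% → £1,297,000 × 3.75% × 359/366 = £47,707.2746
Total = £48,091.7678

£48,091.77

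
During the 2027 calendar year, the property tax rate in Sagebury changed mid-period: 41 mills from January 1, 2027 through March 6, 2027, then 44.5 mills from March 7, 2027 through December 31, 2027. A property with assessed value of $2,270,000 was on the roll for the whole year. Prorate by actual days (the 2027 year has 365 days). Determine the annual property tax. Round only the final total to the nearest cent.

January 1 – March 6, 2027: 65 days at 41 mills → $2,270,000 × 4.1% × 65/365 = $16,574.1096
March 7 – December 31, 2027: 300 days at 44.5 mills → $2,270,000 × 4.45% × 300/365 = $83,026.0274
Total = $99,600.1370

$99,600.14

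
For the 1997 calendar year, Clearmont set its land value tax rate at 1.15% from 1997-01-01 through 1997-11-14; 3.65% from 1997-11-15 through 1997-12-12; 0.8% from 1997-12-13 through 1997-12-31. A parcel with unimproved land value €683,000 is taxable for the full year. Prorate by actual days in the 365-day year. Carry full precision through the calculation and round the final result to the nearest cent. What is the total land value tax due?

€9,039.93

1997-01-01 to 1997-11-14: 318 days at 1.15% → €683,000 × 1.15% × 318/365 = €6,843.0986
1997-11-15 to 1997-12-12: 28 days at 3.65% → €683,000 × 3.65% × 28/365 = €1,912.4000
1997-12-13 to 1997-12-31: 19 days at 0.8% → €683,000 × 0.8% × 19/365 = €284.4274
Total = €9,039.9260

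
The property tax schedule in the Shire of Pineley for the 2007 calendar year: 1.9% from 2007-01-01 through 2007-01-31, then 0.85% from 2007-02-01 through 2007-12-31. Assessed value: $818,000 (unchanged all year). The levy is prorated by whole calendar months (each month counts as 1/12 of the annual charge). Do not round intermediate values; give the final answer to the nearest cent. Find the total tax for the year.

2007-01-01 to 2007-01-31: 1 month at 1.9% → $818,000 × 1.9% × 1/12 = $1,295.1667
2007-02-01 to 2007-12-31: 11 months at 0.85% → $818,000 × 0.85% × 11/12 = $6,373.5833
Total = $7,668.7500

$7,668.75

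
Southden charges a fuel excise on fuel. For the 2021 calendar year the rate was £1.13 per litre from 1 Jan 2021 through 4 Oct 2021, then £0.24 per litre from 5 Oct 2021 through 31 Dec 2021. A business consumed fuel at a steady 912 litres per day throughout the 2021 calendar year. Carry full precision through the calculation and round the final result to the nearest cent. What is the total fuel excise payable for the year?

£304726.56

1 Jan – 4 Oct 2021: 277 days × 912 litres/day = 252,624 litres at £1.13/litre → £285465.12
5 Oct – 31 Dec 2021: 88 days × 912 litres/day = 80,256 litres at £0.24/litre → £19261.44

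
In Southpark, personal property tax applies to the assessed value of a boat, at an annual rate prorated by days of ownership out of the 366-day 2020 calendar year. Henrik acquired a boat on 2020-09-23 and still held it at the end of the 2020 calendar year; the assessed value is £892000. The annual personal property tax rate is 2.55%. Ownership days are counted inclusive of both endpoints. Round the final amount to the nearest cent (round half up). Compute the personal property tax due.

£6214.75

Days held (2020-09-23 to 2020-12-31): 100 out of 366
Tax = £892000 × 2.55% × 100/366 = £6214.7541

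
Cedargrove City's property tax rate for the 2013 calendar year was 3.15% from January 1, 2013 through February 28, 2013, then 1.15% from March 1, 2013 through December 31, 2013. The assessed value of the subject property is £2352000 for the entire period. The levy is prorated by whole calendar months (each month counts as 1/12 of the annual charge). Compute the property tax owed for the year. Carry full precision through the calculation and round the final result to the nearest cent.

January 1 – February 28, 2013: 2 months at 3.15% → £2352000 × 3.15% × 2/12 = £12348.0000
March 1 – December 31, 2013: 10 months at 1.15% → £2352000 × 1.15% × 10/12 = £22540.0000
Total = £34888.0000

£34888.00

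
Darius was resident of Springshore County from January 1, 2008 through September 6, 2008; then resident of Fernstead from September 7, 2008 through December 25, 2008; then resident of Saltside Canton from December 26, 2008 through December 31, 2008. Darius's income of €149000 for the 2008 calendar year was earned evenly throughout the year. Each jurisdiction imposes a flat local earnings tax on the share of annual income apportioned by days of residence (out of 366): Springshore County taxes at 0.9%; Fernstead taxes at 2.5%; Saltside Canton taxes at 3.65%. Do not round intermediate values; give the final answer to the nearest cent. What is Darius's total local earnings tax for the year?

Springshore County, January 1 – September 6, 2008: 250 days → €149000 × 0.9% × 250/366 = €915.9836
Fernstead, September 7 – December 25, 2008: 110 days → €149000 × 2.5% × 110/366 = €1119.5355
Saltside Canton, December 26 – December 31, 2008: 6 days → €149000 × 3.65% × 6/366 = €89.1557
Total = €2124.6749

€2124.67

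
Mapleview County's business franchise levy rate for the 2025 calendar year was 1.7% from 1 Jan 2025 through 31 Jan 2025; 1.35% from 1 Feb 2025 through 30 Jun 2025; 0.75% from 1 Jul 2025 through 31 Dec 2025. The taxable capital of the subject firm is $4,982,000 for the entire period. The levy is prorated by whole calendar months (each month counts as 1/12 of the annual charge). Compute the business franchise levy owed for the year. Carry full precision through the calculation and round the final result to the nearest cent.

$53,764.08

1 Jan – 31 Jan 2025: 1 month at 1.7% → $4,982,000 × 1.7% × 1/12 = $7,057.8333
1 Feb – 30 Jun 2025: 5 months at 1.35% → $4,982,000 × 1.35% × 5/12 = $28,023.7500
1 Jul – 31 Dec 2025: 6 months at 0.75% → $4,982,000 × 0.75% × 6/12 = $18,682.5000
Total = $53,764.0833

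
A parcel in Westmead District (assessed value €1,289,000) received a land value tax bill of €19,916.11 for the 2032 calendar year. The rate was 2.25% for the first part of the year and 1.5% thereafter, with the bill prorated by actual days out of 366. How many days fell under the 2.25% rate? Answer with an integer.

Let d = days at the first rate; then 366 − d days at the second rate.
€1,289,000 × [2.25%·d + 1.5%·(366−d)] / 366 = €19,916.11
Solving gives d = 22, so the new rate took effect on 23 January 2032.

22 days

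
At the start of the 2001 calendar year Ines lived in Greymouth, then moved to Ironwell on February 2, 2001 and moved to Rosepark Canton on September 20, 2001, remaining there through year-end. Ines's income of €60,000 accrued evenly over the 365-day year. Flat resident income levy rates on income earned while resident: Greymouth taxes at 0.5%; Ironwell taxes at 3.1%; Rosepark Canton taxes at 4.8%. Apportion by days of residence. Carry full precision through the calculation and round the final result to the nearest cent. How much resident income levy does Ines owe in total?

Greymouth, January 1 – February 1, 2001: 32 days → €60,000 × 0.5% × 32/365 = €26.3014
Ironwell, February 2 – September 19, 2001: 230 days → €60,000 × 3.1% × 230/365 = €1,172.0548
Rosepark Canton, September 20 – December 31, 2001: 103 days → €60,000 × 4.8% × 103/365 = €812.7123
Total = €2,011.0685

€2,011.07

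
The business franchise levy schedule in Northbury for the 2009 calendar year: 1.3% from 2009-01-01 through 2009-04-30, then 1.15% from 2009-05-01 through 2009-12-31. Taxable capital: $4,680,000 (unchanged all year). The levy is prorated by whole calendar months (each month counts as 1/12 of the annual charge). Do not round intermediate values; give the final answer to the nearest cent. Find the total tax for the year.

$56,160.00

2009-01-01 to 2009-04-30: 4 months at 1.3% → $4,680,000 × 1.3% × 4/12 = $20,280.0000
2009-05-01 to 2009-12-31: 8 months at 1.15% → $4,680,000 × 1.15% × 8/12 = $35,880.0000
Total = $56,160.0000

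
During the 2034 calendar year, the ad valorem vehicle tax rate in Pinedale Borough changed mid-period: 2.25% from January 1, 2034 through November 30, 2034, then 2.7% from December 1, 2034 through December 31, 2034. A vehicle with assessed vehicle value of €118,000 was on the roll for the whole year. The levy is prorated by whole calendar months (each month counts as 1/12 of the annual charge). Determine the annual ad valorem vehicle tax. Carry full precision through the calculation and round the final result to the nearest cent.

January 1 – November 30, 2034: 11 months at 2.25% → €118,000 × 2.25% × 11/12 = €2,433.7500
December 1 – December 31, 2034: 1 month at 2.7% → €118,000 × 2.7% × 1/12 = €265.5000
Total = €2,699.2500

€2,699.25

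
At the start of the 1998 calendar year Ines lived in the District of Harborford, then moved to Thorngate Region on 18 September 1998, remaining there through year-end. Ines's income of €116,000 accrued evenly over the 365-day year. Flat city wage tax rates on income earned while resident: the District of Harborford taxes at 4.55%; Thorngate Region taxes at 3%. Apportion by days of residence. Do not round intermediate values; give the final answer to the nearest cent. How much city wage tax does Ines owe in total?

The District of Harborford, 1 January – 17 September 1998: 260 days → €116,000 × 4.55% × 260/365 = €3,759.6712
Thorngate Region, 18 September – 31 December 1998: 105 days → €116,000 × 3% × 105/365 = €1,001.0959
Total = €4,760.7671

€4,760.77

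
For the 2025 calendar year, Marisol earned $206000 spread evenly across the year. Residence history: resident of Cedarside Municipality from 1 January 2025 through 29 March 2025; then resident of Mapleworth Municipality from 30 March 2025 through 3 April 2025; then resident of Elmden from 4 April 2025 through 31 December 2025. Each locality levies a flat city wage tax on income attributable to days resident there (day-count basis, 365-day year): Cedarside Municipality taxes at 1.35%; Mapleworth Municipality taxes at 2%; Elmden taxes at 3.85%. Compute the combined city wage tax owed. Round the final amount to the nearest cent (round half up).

$6637.15

Cedarside Municipality, 1 January – 29 March 2025: 88 days → $206000 × 1.35% × 88/365 = $670.4877
Mapleworth Municipality, 30 March – 3 April 2025: 5 days → $206000 × 2% × 5/365 = $56.4384
Elmden, 4 April – 31 December 2025: 272 days → $206000 × 3.85% × 272/365 = $5910.2247
Total = $6637.1507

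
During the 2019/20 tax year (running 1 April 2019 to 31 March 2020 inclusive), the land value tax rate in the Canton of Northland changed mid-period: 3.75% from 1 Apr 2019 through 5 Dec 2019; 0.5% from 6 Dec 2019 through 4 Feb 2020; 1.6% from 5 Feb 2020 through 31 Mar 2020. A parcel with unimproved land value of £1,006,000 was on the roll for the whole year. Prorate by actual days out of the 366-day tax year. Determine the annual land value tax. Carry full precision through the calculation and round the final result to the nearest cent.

£28,966.48

1 Apr – 5 Dec 2019: 249 days at 3.75% → £1,006,000 × 3.75% × 249/366 = £25,665.3689
6 Dec 2019 – 4 Feb 2020: 61 days at 0.5% → £1,006,000 × 0.5% × 61/366 = £838.3333
5 Feb – 31 Mar 2020: 56 days at 1.6% → £1,006,000 × 1.6% × 56/366 = £2,462.7760
Total = £28,966.4781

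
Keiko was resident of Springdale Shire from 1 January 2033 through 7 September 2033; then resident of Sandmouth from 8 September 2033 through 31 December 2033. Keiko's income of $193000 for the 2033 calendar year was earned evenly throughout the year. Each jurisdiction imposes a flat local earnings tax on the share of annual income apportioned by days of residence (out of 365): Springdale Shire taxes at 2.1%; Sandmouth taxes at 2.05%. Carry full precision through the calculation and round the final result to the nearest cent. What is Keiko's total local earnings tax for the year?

$4022.60

Springdale Shire, 1 January – 7 September 2033: 250 days → $193000 × 2.1% × 250/365 = $2776.0274
Sandmouth, 8 September – 31 December 2033: 115 days → $193000 × 2.05% × 115/365 = $1246.5685
Total = $4022.5959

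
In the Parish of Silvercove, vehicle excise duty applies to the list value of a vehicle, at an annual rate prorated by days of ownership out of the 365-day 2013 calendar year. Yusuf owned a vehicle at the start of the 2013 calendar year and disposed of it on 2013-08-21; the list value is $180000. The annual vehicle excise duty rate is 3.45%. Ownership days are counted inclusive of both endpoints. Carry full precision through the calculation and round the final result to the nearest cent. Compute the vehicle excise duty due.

$3964.19

Days held (2013-01-01 to 2013-08-21): 233 out of 365
Tax = $180000 × 3.45% × 233/365 = $3964.1918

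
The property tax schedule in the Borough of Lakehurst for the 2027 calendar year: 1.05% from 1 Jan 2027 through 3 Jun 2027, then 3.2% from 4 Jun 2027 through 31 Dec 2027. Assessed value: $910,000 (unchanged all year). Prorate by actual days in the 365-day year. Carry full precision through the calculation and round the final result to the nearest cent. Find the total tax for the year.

$20,865.18

1 Jan – 3 Jun 2027: 154 days at 1.05% → $910,000 × 1.05% × 154/365 = $4,031.4247
4 Jun – 31 Dec 2027: 211 days at 3.2% → $910,000 × 3.2% × 211/365 = $16,833.7534
Total = $20,865.1781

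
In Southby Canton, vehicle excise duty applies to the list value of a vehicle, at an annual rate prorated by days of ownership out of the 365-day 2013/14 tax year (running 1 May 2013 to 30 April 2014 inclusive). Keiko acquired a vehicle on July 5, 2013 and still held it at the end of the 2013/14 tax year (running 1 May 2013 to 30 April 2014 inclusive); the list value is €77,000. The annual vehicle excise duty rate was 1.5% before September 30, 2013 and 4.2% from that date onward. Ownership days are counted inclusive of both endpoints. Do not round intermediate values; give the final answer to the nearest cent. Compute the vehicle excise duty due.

July 5 – September 29, 2013: 87 days at 1.5% → €77,000 × 1.5% × 87/365 = €275.3014
September 30, 2013 – April 30, 2014: 213 days at 4.2% → €77,000 × 4.2% × 213/365 = €1,887.2384
Total = €2,162.5397

€2,162.54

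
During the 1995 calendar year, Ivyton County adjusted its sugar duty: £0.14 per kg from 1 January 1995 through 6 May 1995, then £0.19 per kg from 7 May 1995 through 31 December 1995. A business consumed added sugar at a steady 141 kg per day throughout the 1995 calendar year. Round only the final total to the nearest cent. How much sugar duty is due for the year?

£8,890.05

1 January – 6 May 1995: 126 days × 141 kg/day = 17,766 kg at £0.14/kg → £2,487.24
7 May – 31 December 1995: 239 days × 141 kg/day = 33,699 kg at £0.19/kg → £6,402.81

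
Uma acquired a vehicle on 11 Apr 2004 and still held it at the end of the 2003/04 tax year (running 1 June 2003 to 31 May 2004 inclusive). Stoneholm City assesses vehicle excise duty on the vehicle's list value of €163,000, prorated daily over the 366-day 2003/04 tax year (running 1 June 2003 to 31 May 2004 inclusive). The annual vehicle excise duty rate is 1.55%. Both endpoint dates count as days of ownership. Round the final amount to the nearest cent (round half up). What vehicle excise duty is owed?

Days held (11 Apr – 31 May 2004): 51 out of 366
Tax = €163,000 × 1.55% × 51/366 = €352.0533

€352.05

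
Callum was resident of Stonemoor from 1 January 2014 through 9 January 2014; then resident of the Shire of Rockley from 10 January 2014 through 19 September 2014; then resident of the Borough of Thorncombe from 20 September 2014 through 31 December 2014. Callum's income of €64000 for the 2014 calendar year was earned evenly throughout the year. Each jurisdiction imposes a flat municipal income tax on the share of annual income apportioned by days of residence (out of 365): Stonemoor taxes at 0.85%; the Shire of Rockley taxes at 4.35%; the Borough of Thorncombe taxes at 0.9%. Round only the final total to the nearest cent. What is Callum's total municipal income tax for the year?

€2105.69

Stonemoor, 1 January – 9 January 2014: 9 days → €64000 × 0.85% × 9/365 = €13.4137
The Shire of Rockley, 10 January – 19 September 2014: 253 days → €64000 × 4.35% × 253/365 = €1929.7315
The Borough of Thorncombe, 20 September – 31 December 2014: 103 days → €64000 × 0.9% × 103/365 = €162.5425
Total = €2105.6877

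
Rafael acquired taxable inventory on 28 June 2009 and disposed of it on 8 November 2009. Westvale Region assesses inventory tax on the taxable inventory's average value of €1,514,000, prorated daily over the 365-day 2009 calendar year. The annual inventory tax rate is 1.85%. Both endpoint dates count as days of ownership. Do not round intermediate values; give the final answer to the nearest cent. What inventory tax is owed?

Days held (28 June – 8 November 2009): 134 out of 365
Tax = €1,514,000 × 1.85% × 134/365 = €10,282.7562

€10,282.76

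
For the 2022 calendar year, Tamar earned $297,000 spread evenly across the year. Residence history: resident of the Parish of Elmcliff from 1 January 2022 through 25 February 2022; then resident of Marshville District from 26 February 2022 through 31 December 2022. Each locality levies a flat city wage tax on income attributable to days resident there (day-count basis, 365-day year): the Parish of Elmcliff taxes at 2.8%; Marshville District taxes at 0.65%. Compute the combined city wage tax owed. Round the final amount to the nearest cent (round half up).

The Parish of Elmcliff, 1 January – 25 February 2022: 56 days → $297,000 × 2.8% × 56/365 = $1,275.8795
Marshville District, 26 February – 31 December 2022: 309 days → $297,000 × 0.65% × 309/365 = $1,634.3137
Total = $2,910.1932

$2,910.19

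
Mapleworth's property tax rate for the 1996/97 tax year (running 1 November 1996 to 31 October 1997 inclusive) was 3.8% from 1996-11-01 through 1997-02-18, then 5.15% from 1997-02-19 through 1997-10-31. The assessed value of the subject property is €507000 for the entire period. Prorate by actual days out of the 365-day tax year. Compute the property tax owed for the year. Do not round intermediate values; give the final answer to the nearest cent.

1996-11-01 to 1997-02-18: 110 days at 3.8% → €507000 × 3.8% × 110/365 = €5806.1918
1997-02-19 to 1997-10-31: 255 days at 5.15% → €507000 × 5.15% × 255/365 = €18241.5822
Total = €24047.7740

€24047.77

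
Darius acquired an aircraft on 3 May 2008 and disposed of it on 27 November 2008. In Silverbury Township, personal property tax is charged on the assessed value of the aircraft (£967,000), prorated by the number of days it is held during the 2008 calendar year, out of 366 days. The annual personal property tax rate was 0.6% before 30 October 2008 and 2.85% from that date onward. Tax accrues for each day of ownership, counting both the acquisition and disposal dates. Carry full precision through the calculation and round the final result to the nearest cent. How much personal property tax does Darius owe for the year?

£5,037.12

3 May – 29 October 2008: 180 days at 0.6% → £967,000 × 0.6% × 180/366 = £2,853.4426
30 October – 27 November 2008: 29 days at 2.85% → £967,000 × 2.85% × 29/366 = £2,183.6762
Total = £5,037.1189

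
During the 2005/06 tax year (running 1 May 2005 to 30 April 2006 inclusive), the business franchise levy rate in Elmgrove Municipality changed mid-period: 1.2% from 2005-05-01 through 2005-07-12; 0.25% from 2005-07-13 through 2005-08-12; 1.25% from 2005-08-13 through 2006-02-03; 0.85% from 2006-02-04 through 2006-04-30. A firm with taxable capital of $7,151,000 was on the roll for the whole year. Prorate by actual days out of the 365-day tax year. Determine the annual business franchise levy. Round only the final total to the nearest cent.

2005-05-01 to 2005-07-12: 73 days at 1.2% → $7,151,000 × 1.2% × 73/365 = $17,162.4000
2005-07-13 to 2005-08-12: 31 days at 0.25% → $7,151,000 × 0.25% × 31/365 = $1,518.3630
2005-08-13 to 2006-02-03: 175 days at 1.25% → $7,151,000 × 1.25% × 175/365 = $42,857.0205
2006-02-04 to 2006-04-30: 86 days at 0.85% → $7,151,000 × 0.85% × 86/365 = $14,321.5918
Total = $75,859.3753

$75,859.38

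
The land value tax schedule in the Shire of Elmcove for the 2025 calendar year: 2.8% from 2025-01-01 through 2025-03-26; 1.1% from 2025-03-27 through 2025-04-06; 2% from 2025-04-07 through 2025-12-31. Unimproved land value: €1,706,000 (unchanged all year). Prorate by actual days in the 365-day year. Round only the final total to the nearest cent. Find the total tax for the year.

2025-01-01 to 2025-03-26: 85 days at 2.8% → €1,706,000 × 2.8% × 85/365 = €11,124.0548
2025-03-27 to 2025-04-06: 11 days at 1.1% → €1,706,000 × 1.1% × 11/365 = €565.5507
2025-04-07 to 2025-12-31: 269 days at 2% → €1,706,000 × 2% × 269/365 = €25,145.9726
Total = €36,835.5781

€36,835.58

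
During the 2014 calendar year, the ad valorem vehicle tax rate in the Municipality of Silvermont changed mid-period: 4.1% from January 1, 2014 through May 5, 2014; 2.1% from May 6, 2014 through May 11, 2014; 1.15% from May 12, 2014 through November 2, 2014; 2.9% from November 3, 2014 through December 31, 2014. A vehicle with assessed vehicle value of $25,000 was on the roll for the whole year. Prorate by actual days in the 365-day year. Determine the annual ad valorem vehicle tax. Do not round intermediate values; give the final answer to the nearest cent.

January 1 – May 5, 2014: 125 days at 4.1% → $25,000 × 4.1% × 125/365 = $351.0274
May 6 – May 11, 2014: 6 days at 2.1% → $25,000 × 2.1% × 6/365 = $8.6301
May 12 – November 2, 2014: 175 days at 1.15% → $25,000 × 1.15% × 175/365 = $137.8425
November 3 – December 31, 2014: 59 days at 2.9% → $25,000 × 2.9% × 59/365 = $117.1918
Total = $614.6918

$614.69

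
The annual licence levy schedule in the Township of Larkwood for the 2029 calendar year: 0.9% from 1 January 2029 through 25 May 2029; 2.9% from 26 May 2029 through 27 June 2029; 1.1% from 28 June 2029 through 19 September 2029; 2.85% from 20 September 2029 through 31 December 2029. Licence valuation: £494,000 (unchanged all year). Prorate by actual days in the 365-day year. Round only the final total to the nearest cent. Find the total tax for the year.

£8,284.99

1 January – 25 May 2029: 145 days at 0.9% → £494,000 × 0.9% × 145/365 = £1,766.2192
26 May – 27 June 2029: 33 days at 2.9% → £494,000 × 2.9% × 33/365 = £1,295.2274
28 June – 19 September 2029: 84 days at 1.1% → £494,000 × 1.1% × 84/365 = £1,250.5644
20 September – 31 December 2029: 103 days at 2.85% → £494,000 × 2.85% × 103/365 = £3,972.9781
Total = £8,284.9890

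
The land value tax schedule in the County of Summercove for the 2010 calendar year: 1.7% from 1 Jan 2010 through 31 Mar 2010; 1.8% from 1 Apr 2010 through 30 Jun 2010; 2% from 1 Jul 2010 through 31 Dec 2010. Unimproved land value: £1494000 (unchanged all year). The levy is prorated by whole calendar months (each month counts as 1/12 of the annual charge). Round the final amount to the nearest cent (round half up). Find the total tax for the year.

1 Jan – 31 Mar 2010: 3 months at 1.7% → £1494000 × 1.7% × 3/12 = £6349.5000
1 Apr – 30 Jun 2010: 3 months at 1.8% → £1494000 × 1.8% × 3/12 = £6723.0000
1 Jul – 31 Dec 2010: 6 months at 2% → £1494000 × 2% × 6/12 = £14940.0000
Total = £28012.5000

£28012.50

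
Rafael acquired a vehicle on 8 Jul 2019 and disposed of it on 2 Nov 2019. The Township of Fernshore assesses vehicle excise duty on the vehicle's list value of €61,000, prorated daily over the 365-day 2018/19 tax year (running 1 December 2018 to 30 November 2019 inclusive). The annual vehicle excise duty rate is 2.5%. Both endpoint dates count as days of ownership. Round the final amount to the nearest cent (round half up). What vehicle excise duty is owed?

€493.01

Days held (8 Jul – 2 Nov 2019): 118 out of 365
Tax = €61,000 × 2.5% × 118/365 = €493.0137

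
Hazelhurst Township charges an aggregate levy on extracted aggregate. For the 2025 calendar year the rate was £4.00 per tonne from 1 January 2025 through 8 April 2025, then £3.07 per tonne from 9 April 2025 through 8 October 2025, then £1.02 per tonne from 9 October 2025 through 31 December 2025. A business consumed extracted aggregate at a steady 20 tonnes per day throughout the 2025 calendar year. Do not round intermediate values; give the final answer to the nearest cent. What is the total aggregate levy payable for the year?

£20,789.80

1 January – 8 April 2025: 98 days × 20 tonnes/day = 1,960 tonnes at £4.00/tonne → £7,840.00
9 April – 8 October 2025: 183 days × 20 tonnes/day = 3,660 tonnes at £3.07/tonne → £11,236.20
9 October – 31 December 2025: 84 days × 20 tonnes/day = 1,680 tonnes at £1.02/tonne → £1,713.60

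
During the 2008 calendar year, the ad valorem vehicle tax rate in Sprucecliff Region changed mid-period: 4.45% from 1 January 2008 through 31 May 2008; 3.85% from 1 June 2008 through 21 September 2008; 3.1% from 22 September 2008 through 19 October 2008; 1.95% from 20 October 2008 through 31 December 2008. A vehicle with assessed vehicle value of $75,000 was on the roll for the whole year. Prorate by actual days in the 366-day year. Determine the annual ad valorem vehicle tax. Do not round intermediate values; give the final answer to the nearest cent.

$2,747.13

1 January – 31 May 2008: 152 days at 4.45% → $75,000 × 4.45% × 152/366 = $1,386.0656
1 June – 21 September 2008: 113 days at 3.85% → $75,000 × 3.85% × 113/366 = $891.4959
22 September – 19 October 2008: 28 days at 3.1% → $75,000 × 3.1% × 28/366 = $177.8689
20 October – 31 December 2008: 73 days at 1.95% → $75,000 × 1.95% × 73/366 = $291.7008
Total = $2,747.1311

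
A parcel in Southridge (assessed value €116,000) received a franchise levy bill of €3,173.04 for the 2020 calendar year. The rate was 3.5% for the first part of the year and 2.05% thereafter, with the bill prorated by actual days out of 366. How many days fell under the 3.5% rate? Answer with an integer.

173 days

Let d = days at the first rate; then 366 − d days at the second rate.
€116,000 × [3.5%·d + 2.05%·(366−d)] / 366 = €3,173.04
Solving gives d = 173, so the new rate took effect on 22 June 2020.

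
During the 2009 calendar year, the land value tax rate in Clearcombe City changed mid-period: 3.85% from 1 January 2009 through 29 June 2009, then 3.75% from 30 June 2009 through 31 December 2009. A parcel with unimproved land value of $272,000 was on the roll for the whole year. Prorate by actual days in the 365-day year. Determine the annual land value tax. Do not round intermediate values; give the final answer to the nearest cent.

1 January – 29 June 2009: 180 days at 3.85% → $272,000 × 3.85% × 180/365 = $5,164.2740
30 June – 31 December 2009: 185 days at 3.75% → $272,000 × 3.75% × 185/365 = $5,169.8630
Total = $10,334.1370

$10,334.14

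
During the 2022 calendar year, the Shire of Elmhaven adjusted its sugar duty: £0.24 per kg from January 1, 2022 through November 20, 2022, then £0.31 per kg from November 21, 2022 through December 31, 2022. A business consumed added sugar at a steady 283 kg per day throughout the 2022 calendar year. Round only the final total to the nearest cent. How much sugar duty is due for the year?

£25,603.01

January 1 – November 20, 2022: 324 days × 283 kg/day = 91,692 kg at £0.24/kg → £22,006.08
November 21 – December 31, 2022: 41 days × 283 kg/day = 11,603 kg at £0.31/kg → £3,596.93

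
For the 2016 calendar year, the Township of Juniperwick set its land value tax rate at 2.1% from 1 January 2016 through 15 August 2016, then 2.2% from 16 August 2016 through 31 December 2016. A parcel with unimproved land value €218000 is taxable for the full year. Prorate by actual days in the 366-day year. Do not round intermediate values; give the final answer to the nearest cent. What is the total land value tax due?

1 January – 15 August 2016: 228 days at 2.1% → €218000 × 2.1% × 228/366 = €2851.8689
16 August – 31 December 2016: 138 days at 2.2% → €218000 × 2.2% × 138/366 = €1808.3279
Total = €4660.1967

€4660.20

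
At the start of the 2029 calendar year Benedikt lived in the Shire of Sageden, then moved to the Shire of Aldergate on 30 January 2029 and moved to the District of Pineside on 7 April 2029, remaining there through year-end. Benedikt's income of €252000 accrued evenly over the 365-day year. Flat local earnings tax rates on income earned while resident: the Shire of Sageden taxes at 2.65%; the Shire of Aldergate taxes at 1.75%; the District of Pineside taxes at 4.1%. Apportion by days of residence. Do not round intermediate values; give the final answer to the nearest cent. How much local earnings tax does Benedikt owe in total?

The Shire of Sageden, 1 January – 29 January 2029: 29 days → €252000 × 2.65% × 29/365 = €530.5808
The Shire of Aldergate, 30 January – 6 April 2029: 67 days → €252000 × 1.75% × 67/365 = €809.5068
The District of Pineside, 7 April – 31 December 2029: 269 days → €252000 × 4.1% × 269/365 = €7614.5425
Total = €8954.6301

€8954.63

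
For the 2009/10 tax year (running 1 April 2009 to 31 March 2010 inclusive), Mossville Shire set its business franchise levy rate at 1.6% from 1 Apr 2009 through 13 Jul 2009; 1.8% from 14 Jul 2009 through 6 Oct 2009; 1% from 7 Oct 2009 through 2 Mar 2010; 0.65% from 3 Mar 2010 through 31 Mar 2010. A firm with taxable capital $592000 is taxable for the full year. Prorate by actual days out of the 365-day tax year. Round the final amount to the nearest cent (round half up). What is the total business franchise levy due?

1 Apr – 13 Jul 2009: 104 days at 1.6% → $592000 × 1.6% × 104/365 = $2698.8712
14 Jul – 6 Oct 2009: 85 days at 1.8% → $592000 × 1.8% × 85/365 = $2481.5342
7 Oct 2009 – 2 Mar 2010: 147 days at 1% → $592000 × 1% × 147/365 = $2384.2192
3 Mar – 31 Mar 2010: 29 days at 0.65% → $592000 × 0.65% × 29/365 = $305.7315
Total = $7870.3562

$7870.36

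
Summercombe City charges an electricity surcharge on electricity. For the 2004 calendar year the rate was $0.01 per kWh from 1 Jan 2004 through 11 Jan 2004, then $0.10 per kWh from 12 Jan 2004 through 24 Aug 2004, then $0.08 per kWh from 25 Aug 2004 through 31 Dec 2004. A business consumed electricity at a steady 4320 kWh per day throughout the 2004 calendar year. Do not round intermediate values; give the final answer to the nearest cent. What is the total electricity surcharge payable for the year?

1 Jan – 11 Jan 2004: 11 days × 4320 kWh/day = 47,520 kWh at $0.01/kWh → $475.20
12 Jan – 24 Aug 2004: 226 days × 4320 kWh/day = 976,320 kWh at $0.10/kWh → $97,632.00
25 Aug – 31 Dec 2004: 129 days × 4320 kWh/day = 557,280 kWh at $0.08/kWh → $44,582.40

$142,689.60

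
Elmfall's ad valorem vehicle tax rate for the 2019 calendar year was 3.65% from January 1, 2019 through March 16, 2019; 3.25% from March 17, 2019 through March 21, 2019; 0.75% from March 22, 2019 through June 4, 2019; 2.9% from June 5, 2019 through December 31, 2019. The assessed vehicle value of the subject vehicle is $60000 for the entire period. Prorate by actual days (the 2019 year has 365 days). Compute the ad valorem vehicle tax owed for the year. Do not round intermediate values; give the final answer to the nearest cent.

$1570.27

January 1 – March 16, 2019: 75 days at 3.65% → $60000 × 3.65% × 75/365 = $450.0000
March 17 – March 21, 2019: 5 days at 3.25% → $60000 × 3.25% × 5/365 = $26.7123
March 22 – June 4, 2019: 75 days at 0.75% → $60000 × 0.75% × 75/365 = $92.4658
June 5 – December 31, 2019: 210 days at 2.9% → $60000 × 2.9% × 210/365 = $1001.0959
Total = $1570.2740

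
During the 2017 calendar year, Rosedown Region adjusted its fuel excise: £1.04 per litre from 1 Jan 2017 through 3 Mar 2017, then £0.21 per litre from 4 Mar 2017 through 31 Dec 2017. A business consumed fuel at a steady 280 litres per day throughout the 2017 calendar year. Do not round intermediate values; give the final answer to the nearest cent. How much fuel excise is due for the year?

1 Jan – 3 Mar 2017: 62 days × 280 litres/day = 17,360 litres at £1.04/litre → £18,054.40
4 Mar – 31 Dec 2017: 303 days × 280 litres/day = 84,840 litres at £0.21/litre → £17,816.40

£35,870.80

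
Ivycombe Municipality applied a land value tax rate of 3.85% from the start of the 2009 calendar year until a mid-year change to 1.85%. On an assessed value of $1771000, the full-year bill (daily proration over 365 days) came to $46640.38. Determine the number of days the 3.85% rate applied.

143 days

Let d = days at the first rate; then 365 − d days at the second rate.
$1771000 × [3.85%·d + 1.85%·(365−d)] / 365 = $46640.38
Solving gives d = 143, so the new rate took effect on 24 May 2009.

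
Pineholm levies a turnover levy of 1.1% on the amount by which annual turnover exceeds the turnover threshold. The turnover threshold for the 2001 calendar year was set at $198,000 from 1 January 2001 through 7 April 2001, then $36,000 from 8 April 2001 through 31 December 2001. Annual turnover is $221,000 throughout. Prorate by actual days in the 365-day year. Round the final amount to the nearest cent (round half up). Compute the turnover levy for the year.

1 January – 7 April 2001: 97 days, exemption $198,000 → ($221,000 − $198,000) × 1.1% × 97/365 = $67.2356
8 April – 31 December 2001: 268 days, exemption $36,000 → ($221,000 − $36,000) × 1.1% × 268/365 = $1,494.1918
Total = $1,561.4274

$1,561.43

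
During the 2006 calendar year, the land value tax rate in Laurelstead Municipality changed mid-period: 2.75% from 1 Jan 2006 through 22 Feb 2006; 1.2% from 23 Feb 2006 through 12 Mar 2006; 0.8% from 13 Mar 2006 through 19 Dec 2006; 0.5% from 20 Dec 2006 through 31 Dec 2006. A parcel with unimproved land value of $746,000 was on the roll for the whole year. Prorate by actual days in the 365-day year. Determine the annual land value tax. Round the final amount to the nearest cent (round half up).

$8,153.88

1 Jan – 22 Feb 2006: 53 days at 2.75% → $746,000 × 2.75% × 53/365 = $2,978.8904
23 Feb – 12 Mar 2006: 18 days at 1.2% → $746,000 × 1.2% × 18/365 = $441.4685
13 Mar – 19 Dec 2006: 282 days at 0.8% → $746,000 × 0.8% × 282/365 = $4,610.8932
20 Dec – 31 Dec 2006: 12 days at 0.5% → $746,000 × 0.5% × 12/365 = $122.6301
Total = $8,153.8822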